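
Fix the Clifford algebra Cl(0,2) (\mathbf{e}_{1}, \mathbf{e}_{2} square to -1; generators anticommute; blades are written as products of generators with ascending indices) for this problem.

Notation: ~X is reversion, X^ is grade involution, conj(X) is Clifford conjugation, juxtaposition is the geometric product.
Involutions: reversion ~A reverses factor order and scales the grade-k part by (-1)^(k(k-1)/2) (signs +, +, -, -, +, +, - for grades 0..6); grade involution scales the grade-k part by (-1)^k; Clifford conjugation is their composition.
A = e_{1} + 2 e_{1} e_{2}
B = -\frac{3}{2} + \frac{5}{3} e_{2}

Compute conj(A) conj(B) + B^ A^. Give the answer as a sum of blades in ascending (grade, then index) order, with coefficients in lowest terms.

first term: -\frac{11}{6} e_{1} + \frac{14}{3} e_{1} e_{2}
second term: -\frac{11}{6} e_{1} - \frac{14}{3} e_{1} e_{2}
Answer: -\frac{11}{3} e_{1}


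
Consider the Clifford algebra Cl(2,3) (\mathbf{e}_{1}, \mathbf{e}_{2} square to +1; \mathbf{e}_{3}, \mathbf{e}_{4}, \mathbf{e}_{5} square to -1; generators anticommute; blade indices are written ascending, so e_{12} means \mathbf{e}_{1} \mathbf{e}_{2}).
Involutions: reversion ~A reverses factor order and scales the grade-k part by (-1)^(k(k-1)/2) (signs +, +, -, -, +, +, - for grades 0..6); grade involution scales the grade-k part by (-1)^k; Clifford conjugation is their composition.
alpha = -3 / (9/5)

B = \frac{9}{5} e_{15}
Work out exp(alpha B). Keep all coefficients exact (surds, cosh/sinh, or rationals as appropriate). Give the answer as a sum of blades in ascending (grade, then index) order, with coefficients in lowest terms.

B^2 = (\frac{9}{5})^2*(e_{15})^2 = \frac{81}{25}*(+1) = \frac{81}{25} (a basis 2-blade squares to minus the product of its generators' squares).
B^2 = \frac{81}{25} — the positive square puts this in the hyperbolic regime; l = \frac{9}{5}, alpha*l = -3, so exp(alpha B) = cosh(-3) + (sinh(-3)/(\frac{9}{5}))*B = \cosh{\left(3 \right)} + (- \frac{5 \sinh{\left(3 \right)}}{9})*B.
Answer: \cosh{\left(3 \right)} - \sinh{\left(3 \right)} e_{15}


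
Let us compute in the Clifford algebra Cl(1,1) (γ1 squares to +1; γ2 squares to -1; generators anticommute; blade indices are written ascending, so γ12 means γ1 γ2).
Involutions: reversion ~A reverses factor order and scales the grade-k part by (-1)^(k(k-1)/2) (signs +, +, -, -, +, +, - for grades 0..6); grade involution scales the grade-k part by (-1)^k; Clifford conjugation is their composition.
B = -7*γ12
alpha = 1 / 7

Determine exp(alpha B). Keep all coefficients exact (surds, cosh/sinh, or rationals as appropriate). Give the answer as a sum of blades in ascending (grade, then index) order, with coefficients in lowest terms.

B^2 = (-7)^2*(γ12)^2 = 49*(+1) = 49 (a basis 2-blade squares to minus the product of its generators' squares).
B^2 = 49 — the positive square puts this in the hyperbolic regime; l = 7, alpha*l = 1, so exp(alpha B) = cosh(1) + (sinh(1)/7)*B = cosh(1) + (sinh(1)/7)*B.
Answer: cosh(1) - sinh(1)*γ12


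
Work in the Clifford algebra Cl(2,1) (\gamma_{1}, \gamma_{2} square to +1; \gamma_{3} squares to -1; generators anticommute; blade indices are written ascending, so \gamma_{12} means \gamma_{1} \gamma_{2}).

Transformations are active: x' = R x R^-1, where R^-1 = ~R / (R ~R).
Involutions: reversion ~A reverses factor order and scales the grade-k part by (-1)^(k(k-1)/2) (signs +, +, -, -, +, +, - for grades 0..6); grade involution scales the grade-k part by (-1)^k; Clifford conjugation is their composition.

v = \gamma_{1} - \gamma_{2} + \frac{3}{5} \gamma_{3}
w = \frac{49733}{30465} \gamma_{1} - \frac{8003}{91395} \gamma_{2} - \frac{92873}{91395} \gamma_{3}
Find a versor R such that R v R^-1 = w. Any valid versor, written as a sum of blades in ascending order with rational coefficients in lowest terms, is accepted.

R = v + w = \frac{80198}{30465} \gamma_{1} - \frac{99398}{91395} \gamma_{2} - \frac{38036}{91395} \gamma_{3} works: the equal norms (\frac{41}{25}) guarantee its sandwich swaps v into w.
Answer: \frac{80198}{30465} \gamma_{1} - \frac{99398}{91395} \gamma_{2} - \frac{38036}{91395} \gamma_{3}


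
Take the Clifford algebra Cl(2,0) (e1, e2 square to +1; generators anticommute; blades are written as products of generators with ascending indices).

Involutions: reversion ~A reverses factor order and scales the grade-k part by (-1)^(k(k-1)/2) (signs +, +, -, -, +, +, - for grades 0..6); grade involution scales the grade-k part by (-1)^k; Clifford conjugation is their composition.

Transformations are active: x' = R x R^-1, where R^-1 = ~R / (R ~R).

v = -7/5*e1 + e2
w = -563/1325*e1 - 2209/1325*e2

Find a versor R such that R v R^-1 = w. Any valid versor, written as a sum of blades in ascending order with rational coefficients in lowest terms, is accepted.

Equal squares first: v^2 = w^2 = 74/25. Then v + w = -2418/1325*e1 - 884/1325*e2 is a versor taking v to w, provided it is invertible.
Answer: -2418/1325*e1 - 884/1325*e2


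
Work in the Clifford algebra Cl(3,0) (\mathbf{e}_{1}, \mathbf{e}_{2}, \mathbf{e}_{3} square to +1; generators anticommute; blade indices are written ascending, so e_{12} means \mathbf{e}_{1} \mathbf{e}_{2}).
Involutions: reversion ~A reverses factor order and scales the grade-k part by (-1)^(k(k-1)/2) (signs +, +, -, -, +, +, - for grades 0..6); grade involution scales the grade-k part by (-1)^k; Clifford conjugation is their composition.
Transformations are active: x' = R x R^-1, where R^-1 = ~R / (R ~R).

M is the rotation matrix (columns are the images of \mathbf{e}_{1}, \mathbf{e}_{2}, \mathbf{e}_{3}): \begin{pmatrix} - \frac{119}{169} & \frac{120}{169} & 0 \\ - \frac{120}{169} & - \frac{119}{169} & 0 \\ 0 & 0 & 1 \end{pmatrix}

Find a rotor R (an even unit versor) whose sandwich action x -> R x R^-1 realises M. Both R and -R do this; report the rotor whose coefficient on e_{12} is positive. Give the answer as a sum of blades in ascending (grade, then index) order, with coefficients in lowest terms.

Method: write R = a + b12*e_{12} + b13*e_{13} + b23*e_{23} with a^2 + b12^2 + b13^2 + b23^2 = 1 (so R^-1 = ~R). Expanding the columns R e_j ~R gives tr M = 4a^2 - 1 and, from the antisymmetric part, M21 - M12 = -4a*b12, M13 - M31 = 4a*b13, M32 - M23 = -4a*b23.
Here tr M = -\frac{69}{169}, so a^2 = (1 + tr M)/4 = \frac{25}{169} and a = ±\frac{5}{13}. Taking a = \frac{5}{13}: M21 - M12 = -\frac{240}{169}, M13 - M31 = 0, M32 - M23 = 0, giving b12 = \frac{12}{13}, b13 = 0, b23 = 0, i.e. R = \frac{5}{13} + \frac{12}{13} e_{12}.
Its e_{12} coefficient is already positive.
Answer: \frac{5}{13} + \frac{12}{13} e_{12}. Recall the cover is two-to-one: with M of trace -\frac{69}{169}, both preimages act alike, and the stated e_{12} sign chooses the sheet.


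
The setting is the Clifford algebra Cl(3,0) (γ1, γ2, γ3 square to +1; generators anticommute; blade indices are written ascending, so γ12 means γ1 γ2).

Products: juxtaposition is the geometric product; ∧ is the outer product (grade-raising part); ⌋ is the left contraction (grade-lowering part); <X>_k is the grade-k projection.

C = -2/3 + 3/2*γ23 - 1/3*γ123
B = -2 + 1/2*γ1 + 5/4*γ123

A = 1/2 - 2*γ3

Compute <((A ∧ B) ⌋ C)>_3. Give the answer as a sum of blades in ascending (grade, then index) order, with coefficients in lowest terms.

step 1: -1 + 1/4*γ1 + 4*γ3 + γ13 + 5/8*γ123
step 2: 7/8 - 19/3*γ2 - 4/3*γ12 - 19/12*γ23 + 1/3*γ123
step 3: 1/3*γ123
Answer: 1/3*γ123


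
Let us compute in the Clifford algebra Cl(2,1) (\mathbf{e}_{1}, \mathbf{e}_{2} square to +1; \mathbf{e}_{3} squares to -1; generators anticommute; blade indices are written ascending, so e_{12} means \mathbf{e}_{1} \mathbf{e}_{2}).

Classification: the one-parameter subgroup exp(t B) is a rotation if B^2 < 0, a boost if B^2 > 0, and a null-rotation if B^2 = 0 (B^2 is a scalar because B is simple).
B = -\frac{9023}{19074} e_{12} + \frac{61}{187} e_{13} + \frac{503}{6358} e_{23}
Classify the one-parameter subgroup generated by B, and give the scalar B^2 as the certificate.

B^2 term by term: the squares give (-\frac{9023}{19074})^2*(e_{12})^2 + (\frac{61}{187})^2*(e_{13})^2 + (\frac{503}{6358})^2*(e_{23})^2 = \frac{81414529}{363817476}*(-1) + \frac{3721}{34969}*(+1) + \frac{253009}{40424164}*(+1) = -\frac{1}{9} (each basis 2-blade squares to minus the product of its generators' squares); cross terms between blades sharing an index anticommute and cancel. So B^2 = -\frac{1}{9}.
Answer: rotation, certificate B^2 = -\frac{1}{9}. The scalar -\frac{1}{9} is the complete invariant here: its sign names the subgroup type.


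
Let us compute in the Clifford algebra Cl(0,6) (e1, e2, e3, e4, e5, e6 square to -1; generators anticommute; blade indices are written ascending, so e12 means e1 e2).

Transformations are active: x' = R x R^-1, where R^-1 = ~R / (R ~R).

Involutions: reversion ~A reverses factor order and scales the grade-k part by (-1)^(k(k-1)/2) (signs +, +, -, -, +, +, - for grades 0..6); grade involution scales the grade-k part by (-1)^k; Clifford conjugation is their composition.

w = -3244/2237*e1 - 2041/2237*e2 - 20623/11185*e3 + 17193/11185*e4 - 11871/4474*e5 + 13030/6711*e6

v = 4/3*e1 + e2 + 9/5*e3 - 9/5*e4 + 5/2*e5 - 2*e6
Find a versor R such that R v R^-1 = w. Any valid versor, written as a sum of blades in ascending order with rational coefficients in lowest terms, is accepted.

Equal squares first: v^2 = w^2 = -17557/900. Then v + w = -784/6711*e1 + 196/2237*e2 - 98/2237*e3 - 588/2237*e4 - 343/2237*e5 - 392/6711*e6 is a versor taking v to w, provided it is invertible.
Answer: -784/6711*e1 + 196/2237*e2 - 98/2237*e3 - 588/2237*e4 - 343/2237*e5 - 392/6711*e6


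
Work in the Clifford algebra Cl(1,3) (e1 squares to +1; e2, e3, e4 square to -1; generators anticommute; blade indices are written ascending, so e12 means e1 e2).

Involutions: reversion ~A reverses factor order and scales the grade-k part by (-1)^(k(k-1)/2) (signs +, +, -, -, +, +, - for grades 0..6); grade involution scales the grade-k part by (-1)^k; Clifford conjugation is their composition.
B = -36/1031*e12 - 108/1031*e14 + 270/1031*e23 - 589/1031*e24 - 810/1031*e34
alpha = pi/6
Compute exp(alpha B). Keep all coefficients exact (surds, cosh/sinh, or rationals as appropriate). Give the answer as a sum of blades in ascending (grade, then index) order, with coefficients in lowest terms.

B^2 term by term: the squares give (-36/1031)^2*(e12)^2 + (-108/1031)^2*(e14)^2 + (270/1031)^2*(e23)^2 + (-589/1031)^2*(e24)^2 + (-810/1031)^2*(e34)^2 = 1296/1062961*(+1) + 11664/1062961*(+1) + 72900/1062961*(-1) + 346921/1062961*(-1) + 656100/1062961*(-1) = -1 (each basis 2-blade squares to minus the product of its generators' squares); cross terms between blades sharing an index anticommute and cancel; the commuting (index-disjoint) pairs give grade-4 terms 2*c*c'*(blade product), which cancel blade by blade — e1234: 58320/1062961 - 58320/1062961 = 0 — confirming B is simple. So B^2 = -1.
B^2 = -1 — a negative square means the series sums to a rotation: l = 1, alpha*l = pi/6, so exp(alpha B) = cos(pi/6) + (sin(pi/6)/1)*B = sqrt(3)/2 + (1/2)*B.
Answer: sqrt(3)/2 - 18/1031*e12 - 54/1031*e14 + 135/1031*e23 - 589/2062*e24 - 405/1031*e34


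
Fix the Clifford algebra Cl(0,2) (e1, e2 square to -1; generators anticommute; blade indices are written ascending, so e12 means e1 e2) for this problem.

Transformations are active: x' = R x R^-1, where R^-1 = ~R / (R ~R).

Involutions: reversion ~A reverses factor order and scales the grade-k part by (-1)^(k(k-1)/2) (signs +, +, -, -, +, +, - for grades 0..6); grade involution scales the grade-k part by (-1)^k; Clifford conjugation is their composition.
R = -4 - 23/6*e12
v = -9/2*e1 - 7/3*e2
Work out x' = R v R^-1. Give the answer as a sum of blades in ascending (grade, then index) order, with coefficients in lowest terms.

~R = -4 + 23/6*e12, and R ~R = 1105/36, so R^-1 = ~R / (1105/36).
R v = 163/18*e1 + 319/12*e2
Answer: 4729/2210*e1 - 15233/3315*e2


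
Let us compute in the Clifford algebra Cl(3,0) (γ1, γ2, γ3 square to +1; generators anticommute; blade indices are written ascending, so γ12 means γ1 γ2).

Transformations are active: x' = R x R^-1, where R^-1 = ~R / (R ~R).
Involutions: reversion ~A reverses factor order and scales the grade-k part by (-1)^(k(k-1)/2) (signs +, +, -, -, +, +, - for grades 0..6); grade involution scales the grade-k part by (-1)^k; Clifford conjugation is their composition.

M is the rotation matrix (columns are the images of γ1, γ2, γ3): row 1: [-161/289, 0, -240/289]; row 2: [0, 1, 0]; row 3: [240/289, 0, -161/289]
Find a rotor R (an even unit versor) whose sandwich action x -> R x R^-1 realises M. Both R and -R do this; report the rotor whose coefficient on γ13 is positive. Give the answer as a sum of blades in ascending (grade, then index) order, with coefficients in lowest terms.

Method: write R = a + b12*γ12 + b13*γ13 + b23*γ23 with a^2 + b12^2 + b13^2 + b23^2 = 1 (so R^-1 = ~R). Expanding the columns R e_j ~R gives tr M = 4a^2 - 1 and, from the antisymmetric part, M21 - M12 = -4a*b12, M13 - M31 = 4a*b13, M32 - M23 = -4a*b23.
Here tr M = -33/289, so a^2 = (1 + tr M)/4 = 64/289 and a = ±8/17. Taking a = 8/17: M21 - M12 = 0, M13 - M31 = -480/289, M32 - M23 = 0, giving b12 = 0, b13 = -15/17, b23 = 0, i.e. R = 8/17 - 15/17*γ13.
Its γ13 coefficient is negative, so report the other preimage -R.
Answer: -8/17 + 15/17*γ13. Uniqueness: Spin(3) -> SO(3) maps R and -R to the same rotation of trace -33/289; fixing the sign of the γ13 coefficient removes the ambiguity.


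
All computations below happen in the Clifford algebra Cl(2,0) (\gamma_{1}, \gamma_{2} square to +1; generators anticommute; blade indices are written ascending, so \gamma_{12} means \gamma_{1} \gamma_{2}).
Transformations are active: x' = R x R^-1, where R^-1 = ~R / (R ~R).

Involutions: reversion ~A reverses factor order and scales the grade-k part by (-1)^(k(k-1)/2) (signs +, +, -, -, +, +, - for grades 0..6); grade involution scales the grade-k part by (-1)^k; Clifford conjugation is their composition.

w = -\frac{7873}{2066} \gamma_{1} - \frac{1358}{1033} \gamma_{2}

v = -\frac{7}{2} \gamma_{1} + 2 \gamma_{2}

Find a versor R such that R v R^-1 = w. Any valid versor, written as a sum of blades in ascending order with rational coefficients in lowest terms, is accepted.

Key observation: q(v) = q(w) = \frac{65}{4} (sandwiches preserve the norm), so R = v + w = -\frac{7552}{1033} \gamma_{1} + \frac{708}{1033} \gamma_{2} works whenever it is invertible — the component of v along it is kept and (v - w)/2 reverses, sending v to w.
Answer: -\frac{7552}{1033} \gamma_{1} + \frac{708}{1033} \gamma_{2}


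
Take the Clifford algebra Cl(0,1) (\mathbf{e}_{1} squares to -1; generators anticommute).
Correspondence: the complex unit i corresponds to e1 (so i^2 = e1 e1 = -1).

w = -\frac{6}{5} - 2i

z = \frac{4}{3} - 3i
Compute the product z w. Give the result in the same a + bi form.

In blades: z = \frac{4}{3} - 3 e_{1}, w = -\frac{6}{5} - 2 e_{1}.
Distribute z over w term by term (generator squares from the signature, products reordered to ascending indices): (\frac{4}{3})*w = -\frac{8}{5} - \frac{8}{3} e_{1}; (-3 e_{1})*w = -6 + \frac{18}{5} e_{1}.
Sum: -\frac{38}{5} + \frac{14}{15} e_{1}; translating back through the correspondence:
Answer: -\frac{38}{5} + \frac{14}{15}i


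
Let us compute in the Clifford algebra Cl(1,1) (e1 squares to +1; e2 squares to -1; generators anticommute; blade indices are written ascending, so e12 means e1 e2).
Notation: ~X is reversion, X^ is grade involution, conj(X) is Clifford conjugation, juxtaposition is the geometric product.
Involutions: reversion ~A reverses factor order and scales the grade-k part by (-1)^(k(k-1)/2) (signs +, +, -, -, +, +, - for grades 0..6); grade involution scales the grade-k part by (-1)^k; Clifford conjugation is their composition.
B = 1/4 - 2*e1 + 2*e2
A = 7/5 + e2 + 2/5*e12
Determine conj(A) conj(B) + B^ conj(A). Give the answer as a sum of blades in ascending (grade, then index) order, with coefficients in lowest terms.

first term: -33/20 + 2*e1 - 9/4*e2 + 19/10*e12
second term: -33/20 + 18/5*e1 - 77/20*e2 - 21/10*e12
Answer: -33/10 + 28/5*e1 - 61/10*e2 - 1/5*e12


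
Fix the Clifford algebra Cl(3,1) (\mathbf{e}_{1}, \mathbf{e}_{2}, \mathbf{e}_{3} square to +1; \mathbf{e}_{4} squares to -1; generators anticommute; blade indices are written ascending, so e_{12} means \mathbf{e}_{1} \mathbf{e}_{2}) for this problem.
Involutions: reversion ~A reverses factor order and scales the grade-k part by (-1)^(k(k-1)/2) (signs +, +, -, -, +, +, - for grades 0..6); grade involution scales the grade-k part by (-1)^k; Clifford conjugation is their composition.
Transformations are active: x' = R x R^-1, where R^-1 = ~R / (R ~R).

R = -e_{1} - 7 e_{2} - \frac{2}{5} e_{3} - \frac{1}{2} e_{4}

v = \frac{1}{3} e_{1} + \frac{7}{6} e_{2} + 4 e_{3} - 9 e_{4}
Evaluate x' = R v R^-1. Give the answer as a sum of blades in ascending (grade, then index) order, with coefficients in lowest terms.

~R = -e_{1} - 7 e_{2} - \frac{2}{5} e_{3} - \frac{1}{2} e_{4}, and R ~R = \frac{4991}{100}, so R^-1 = ~R / (\frac{4991}{100}).
R v = -\frac{73}{5} + \frac{7}{6} e_{12} - \frac{58}{15} e_{13} + \frac{55}{6} e_{14} - \frac{413}{15} e_{23} + \frac{763}{12} e_{24} + \frac{28}{5} e_{34}
Answer: \frac{3769}{14973} e_{1} + \frac{12529}{4278} e_{2} - \frac{18796}{4991} e_{3} + \frac{46379}{4991} e_{4}


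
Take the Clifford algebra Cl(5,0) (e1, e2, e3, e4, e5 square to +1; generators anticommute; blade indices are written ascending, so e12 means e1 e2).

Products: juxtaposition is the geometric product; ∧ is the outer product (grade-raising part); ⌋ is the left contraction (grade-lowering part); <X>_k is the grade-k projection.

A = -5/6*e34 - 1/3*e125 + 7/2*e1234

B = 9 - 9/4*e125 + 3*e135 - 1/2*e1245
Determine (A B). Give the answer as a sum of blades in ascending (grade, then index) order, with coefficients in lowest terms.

step 1: -3/4 + 1/6*e4 + e23 - 15/2*e34 + 7/4*e35 - 3*e125 + 5/2*e145 + 21/2*e245 + 63/8*e345 + 63/2*e1234 + 5/12*e1235 + 15/8*e12345
Answer: -3/4 + 1/6*e4 + e23 - 15/2*e34 + 7/4*e35 - 3*e125 + 5/2*e145 + 21/2*e245 + 63/8*e345 + 63/2*e1234 + 5/12*e1235 + 15/8*e12345


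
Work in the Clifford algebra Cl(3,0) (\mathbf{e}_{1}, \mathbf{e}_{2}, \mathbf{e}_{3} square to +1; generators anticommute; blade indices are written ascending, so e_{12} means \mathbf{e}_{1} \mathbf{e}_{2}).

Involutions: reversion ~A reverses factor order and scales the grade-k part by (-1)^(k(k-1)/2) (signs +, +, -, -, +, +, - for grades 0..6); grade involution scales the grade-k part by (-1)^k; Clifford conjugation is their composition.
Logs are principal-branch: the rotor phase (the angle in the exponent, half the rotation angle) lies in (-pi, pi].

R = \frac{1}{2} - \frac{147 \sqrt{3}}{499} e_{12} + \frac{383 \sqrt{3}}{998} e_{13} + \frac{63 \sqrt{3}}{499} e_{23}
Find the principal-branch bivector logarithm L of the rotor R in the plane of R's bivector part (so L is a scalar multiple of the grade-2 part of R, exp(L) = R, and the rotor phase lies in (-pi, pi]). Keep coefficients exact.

The scalar part of R is \frac{1}{2}, so the principal-branch rotor phase is pinned; divide the bivector part by its sine to get the unit plane — L is the phase times that plane.
Concretely: cos(phase) = \frac{1}{2} gives phase = ±\frac{\pi}{3}, and since phase/sin(phase) is even the sign is immaterial: L = (phase/sin(phase)) * <R>_2 = (\frac{2 \sqrt{3} \pi}{9}) * <R>_2.
Answer: - \frac{98 \pi}{499} e_{12} + \frac{383 \pi}{1497} e_{13} + \frac{42 \pi}{499} e_{23}


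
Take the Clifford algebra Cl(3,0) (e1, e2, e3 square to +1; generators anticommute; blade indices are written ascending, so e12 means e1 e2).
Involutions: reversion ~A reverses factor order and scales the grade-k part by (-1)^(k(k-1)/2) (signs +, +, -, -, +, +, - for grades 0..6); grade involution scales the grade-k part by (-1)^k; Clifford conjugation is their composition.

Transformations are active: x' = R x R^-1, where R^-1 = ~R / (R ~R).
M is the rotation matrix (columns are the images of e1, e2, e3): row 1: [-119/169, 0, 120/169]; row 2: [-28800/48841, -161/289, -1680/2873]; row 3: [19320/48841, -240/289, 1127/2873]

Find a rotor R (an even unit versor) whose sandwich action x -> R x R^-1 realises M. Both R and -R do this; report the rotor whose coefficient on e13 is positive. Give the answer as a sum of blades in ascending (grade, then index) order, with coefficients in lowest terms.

Method: write R = a + b12*e12 + b13*e13 + b23*e23 with a^2 + b12^2 + b13^2 + b23^2 = 1 (so R^-1 = ~R). Expanding the columns R e_j ~R gives tr M = 4a^2 - 1 and, from the antisymmetric part, M21 - M12 = -4a*b12, M13 - M31 = 4a*b13, M32 - M23 = -4a*b23.
Here tr M = -42441/48841, so a^2 = (1 + tr M)/4 = 1600/48841 and a = ±40/221. Taking a = 40/221: M21 - M12 = -28800/48841, M13 - M31 = 15360/48841, M32 - M23 = -12000/48841, giving b12 = 180/221, b13 = 96/221, b23 = 75/221, i.e. R = 40/221 + 180/221*e12 + 96/221*e13 + 75/221*e23.
Its e13 coefficient is already positive.
Answer: 40/221 + 180/221*e12 + 96/221*e13 + 75/221*e23. Key observation: the double cover Spin(3) -> SO(3) sends R and -R to the same matrix (trace -42441/48841 here), so the stated sign of the e13 coefficient is what selects one sheet.


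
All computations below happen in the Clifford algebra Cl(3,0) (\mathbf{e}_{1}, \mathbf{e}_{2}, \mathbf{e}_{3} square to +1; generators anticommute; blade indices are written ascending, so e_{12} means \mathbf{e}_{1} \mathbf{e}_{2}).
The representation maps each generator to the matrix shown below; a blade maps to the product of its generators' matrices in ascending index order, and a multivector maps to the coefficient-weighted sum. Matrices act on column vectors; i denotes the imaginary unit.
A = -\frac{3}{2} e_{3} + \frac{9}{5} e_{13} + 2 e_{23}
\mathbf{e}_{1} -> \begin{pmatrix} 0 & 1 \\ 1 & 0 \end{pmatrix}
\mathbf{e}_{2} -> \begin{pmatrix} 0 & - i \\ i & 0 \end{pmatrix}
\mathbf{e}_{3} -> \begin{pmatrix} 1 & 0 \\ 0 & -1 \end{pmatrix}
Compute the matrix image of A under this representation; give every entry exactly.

Bivector images (products of the table entries): rho(e_{13}) = rho(\mathbf{e}_{1})rho(\mathbf{e}_{3}) = \begin{pmatrix} 0 & -1 \\ 1 & 0 \end{pmatrix}; rho(e_{23}) = rho(\mathbf{e}_{2})rho(\mathbf{e}_{3}) = \begin{pmatrix} 0 & i \\ i & 0 \end{pmatrix}.
M = (-\frac{3}{2})*rho(e_{3}) + (\frac{9}{5})*rho(e_{13}) + (2)*rho(e_{23}), summed entrywise:
Answer: \begin{pmatrix} - \frac{3}{2} & - \frac{9}{5} + 2 i \\ \frac{9}{5} + 2 i & \frac{3}{2} \end{pmatrix}


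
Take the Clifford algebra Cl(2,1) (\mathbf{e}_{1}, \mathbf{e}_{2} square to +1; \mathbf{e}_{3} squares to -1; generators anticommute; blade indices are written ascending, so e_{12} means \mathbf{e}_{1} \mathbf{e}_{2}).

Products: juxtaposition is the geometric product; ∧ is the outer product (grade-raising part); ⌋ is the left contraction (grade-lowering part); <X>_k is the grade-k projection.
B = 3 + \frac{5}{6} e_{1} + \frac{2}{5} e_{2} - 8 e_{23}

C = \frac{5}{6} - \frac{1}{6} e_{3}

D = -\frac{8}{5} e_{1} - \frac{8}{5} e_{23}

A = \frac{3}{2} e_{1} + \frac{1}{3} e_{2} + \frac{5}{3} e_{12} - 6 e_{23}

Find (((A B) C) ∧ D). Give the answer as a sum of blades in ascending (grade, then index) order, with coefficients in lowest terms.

step 1: \frac{2963}{60} + \frac{31}{6} e_{1} - \frac{7}{18} e_{2} - \frac{4}{15} e_{3} + \frac{479}{90} e_{12} - \frac{40}{3} e_{13} - 18 e_{23} - 17 e_{123}
step 2: \frac{4933}{120} + \frac{25}{12} e_{1} - \frac{359}{108} e_{2} - \frac{3043}{360} e_{3} + \frac{173}{108} e_{12} - \frac{431}{36} e_{13} - \frac{1613}{108} e_{23} - \frac{8129}{540} e_{123}
step 3: -\frac{4933}{75} e_{1} - \frac{718}{135} e_{12} - \frac{3043}{225} e_{13} - \frac{4933}{75} e_{23} + \frac{2776}{135} e_{123}
Answer: -\frac{4933}{75} e_{1} - \frac{718}{135} e_{12} - \frac{3043}{225} e_{13} - \frac{4933}{75} e_{23} + \frac{2776}{135} e_{123}


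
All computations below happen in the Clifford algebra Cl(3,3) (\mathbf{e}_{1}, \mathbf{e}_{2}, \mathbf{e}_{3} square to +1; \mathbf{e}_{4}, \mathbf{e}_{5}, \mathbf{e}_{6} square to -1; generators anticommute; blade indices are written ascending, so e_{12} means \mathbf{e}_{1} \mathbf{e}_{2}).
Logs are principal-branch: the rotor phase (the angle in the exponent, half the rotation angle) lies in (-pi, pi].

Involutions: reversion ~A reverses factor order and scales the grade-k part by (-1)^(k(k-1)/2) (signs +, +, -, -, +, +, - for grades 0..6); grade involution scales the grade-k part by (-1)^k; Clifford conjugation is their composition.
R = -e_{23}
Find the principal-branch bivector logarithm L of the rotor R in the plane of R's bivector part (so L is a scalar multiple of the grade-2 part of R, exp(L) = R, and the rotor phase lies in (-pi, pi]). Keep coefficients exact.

The scalar part of R is 0, which pins the rotor phase on the principal branch; dividing the bivector part by the sine of that phase recovers the unit plane, and L is the phase times that plane.
Concretely: cos(phase) = 0 gives phase = ±\frac{\pi}{2}, and since phase/sin(phase) is even the sign is immaterial: L = (phase/sin(phase)) * <R>_2 = (\frac{\pi}{2}) * <R>_2.
Answer: - \frac{\pi}{2} e_{23}


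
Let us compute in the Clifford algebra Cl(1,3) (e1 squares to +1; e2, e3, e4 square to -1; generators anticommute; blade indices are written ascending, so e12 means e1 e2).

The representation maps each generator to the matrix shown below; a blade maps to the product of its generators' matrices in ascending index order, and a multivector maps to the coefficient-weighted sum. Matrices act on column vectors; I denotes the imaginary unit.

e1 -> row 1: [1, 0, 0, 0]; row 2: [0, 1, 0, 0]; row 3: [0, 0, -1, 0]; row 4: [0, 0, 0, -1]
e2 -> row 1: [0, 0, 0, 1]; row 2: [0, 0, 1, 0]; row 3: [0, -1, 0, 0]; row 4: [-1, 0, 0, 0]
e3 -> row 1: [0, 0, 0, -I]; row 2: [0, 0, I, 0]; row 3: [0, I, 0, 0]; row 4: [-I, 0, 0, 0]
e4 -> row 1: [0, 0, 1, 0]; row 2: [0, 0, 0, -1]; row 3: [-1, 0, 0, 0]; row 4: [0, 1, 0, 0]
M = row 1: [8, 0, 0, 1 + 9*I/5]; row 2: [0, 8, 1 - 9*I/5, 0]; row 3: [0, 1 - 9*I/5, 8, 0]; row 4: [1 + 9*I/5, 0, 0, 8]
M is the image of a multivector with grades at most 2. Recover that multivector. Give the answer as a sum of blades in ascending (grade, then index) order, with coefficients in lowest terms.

Method: the blade images are trace-orthogonal — tr(rho(e_A) rho(e_B)^-1) = 4 if A = B and 0 otherwise — and rho(e_A)^-1 = (e_A)^2 * rho(e_A) with (e_A)^2 = +1 or -1, so the coefficient of e_A in the preimage is (e_A)^2 * tr(M rho(e_A))/4.
Nonzero projections over blades of grade <= 2: 1: (1)^2 = +1, tr(M 1) = 32, coefficient 8; e3: (e3)^2 = -1, tr(M rho(e3)) = 36/5, coefficient -9/5; e12: (e12)^2 = +1, tr(M rho(e12)) = 4, coefficient 1. Every other blade of grade <= 2 projects to 0.
Answer: 8 - 9/5*e3 + e12


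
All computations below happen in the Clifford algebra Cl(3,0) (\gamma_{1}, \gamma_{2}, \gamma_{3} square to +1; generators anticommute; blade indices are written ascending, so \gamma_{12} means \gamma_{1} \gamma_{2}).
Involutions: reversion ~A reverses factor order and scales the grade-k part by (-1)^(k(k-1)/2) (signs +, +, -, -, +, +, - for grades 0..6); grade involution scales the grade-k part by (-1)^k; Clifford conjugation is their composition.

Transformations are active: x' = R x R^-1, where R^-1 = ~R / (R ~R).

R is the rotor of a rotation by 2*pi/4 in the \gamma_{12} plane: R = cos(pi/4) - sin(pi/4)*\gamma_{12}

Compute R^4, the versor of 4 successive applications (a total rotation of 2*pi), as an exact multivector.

Because a rotor carries half the rotation angle, composing 4 copies of this \gamma_{12}-plane rotor multiplies the phase: 4*(pi/4) = \pi, hence R^4 = cos(\pi) - sin(\pi)*\gamma_{12}.
cos(\pi) = -1 and sin(\pi) = 0, so R^4 = -1. The total rotation 2*pi is 1 full turn, so every vector returns to itself, yet the rotor is -1, on the OTHER sheet of the double cover (an odd number of 2*pi turns).
Answer: -1


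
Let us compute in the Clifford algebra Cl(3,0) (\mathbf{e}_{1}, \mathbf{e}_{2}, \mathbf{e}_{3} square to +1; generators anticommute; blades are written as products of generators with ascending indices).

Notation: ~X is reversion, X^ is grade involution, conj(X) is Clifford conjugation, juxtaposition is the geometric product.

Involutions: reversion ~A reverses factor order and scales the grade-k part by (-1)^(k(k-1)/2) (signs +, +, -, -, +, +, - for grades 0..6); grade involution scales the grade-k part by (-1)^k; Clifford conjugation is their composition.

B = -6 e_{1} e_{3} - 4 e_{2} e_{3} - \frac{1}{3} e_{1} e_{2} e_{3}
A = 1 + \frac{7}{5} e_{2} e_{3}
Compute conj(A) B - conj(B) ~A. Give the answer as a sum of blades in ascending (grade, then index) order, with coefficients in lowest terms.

first term: -\frac{28}{5} - \frac{7}{15} e_{1} + \frac{42}{5} e_{1} e_{2} - 6 e_{1} e_{3} - 4 e_{2} e_{3} - \frac{1}{3} e_{1} e_{2} e_{3}
second term: \frac{28}{5} - \frac{7}{15} e_{1} + \frac{42}{5} e_{1} e_{2} + 6 e_{1} e_{3} + 4 e_{2} e_{3} - \frac{1}{3} e_{1} e_{2} e_{3}
Answer: -\frac{56}{5} - 12 e_{1} e_{3} - 8 e_{2} e_{3}


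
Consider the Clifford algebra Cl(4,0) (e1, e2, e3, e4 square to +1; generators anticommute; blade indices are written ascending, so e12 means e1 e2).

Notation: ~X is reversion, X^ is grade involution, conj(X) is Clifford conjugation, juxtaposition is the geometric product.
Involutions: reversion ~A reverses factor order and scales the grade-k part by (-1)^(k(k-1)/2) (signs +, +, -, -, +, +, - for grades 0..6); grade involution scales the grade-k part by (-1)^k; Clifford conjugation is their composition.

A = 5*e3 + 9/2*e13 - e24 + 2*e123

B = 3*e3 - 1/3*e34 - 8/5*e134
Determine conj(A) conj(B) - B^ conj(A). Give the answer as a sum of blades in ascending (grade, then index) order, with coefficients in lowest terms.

first term: 15 + 27/2*e1 - 133/15*e4 - 6*e12 - 19/2*e14 - 1/3*e23 - 16/5*e24 + 8/5*e123 + 2/3*e124 + 3*e234
second term: 15 - 27/2*e1 + 83/15*e4 - 6*e12 + 13/2*e14 - 1/3*e23 - 16/5*e24 + 8/5*e123 + 2/3*e124 + 3*e234
Answer: 27*e1 - 72/5*e4 - 16*e14


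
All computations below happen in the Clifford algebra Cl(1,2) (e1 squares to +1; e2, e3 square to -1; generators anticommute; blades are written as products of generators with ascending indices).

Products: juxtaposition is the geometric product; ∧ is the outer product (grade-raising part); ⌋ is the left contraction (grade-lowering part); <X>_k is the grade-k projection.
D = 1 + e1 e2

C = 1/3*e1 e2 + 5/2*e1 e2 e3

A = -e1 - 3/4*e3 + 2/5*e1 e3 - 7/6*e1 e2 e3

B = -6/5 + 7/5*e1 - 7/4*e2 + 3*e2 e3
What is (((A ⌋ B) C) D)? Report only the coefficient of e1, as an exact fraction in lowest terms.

step 1: -7/5 - 9/4*e2
step 2: -3/4*e1 - 7/15*e1 e2 - 45/8*e1 e3 - 7/2*e1 e2 e3
step 3: -7/15 - 3/4*e1 - 3/4*e2 - 7/2*e3 - 7/15*e1 e2 - 45/8*e1 e3 - 45/8*e2 e3 - 7/2*e1 e2 e3
Answer: -3/4


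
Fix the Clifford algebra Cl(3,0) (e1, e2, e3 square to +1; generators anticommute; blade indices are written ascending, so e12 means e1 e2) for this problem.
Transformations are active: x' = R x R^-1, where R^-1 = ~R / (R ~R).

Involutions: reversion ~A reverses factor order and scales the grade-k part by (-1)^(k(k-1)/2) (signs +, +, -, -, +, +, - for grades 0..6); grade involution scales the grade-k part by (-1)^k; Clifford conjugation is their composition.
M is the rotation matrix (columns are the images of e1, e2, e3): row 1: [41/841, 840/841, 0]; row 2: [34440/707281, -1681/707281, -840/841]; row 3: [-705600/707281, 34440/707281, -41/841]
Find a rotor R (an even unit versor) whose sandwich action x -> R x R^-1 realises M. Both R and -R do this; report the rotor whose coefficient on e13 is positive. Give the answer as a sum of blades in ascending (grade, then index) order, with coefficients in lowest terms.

Method: write R = a + b12*e12 + b13*e13 + b23*e23 with a^2 + b12^2 + b13^2 + b23^2 = 1 (so R^-1 = ~R). Expanding the columns R e_j ~R gives tr M = 4a^2 - 1 and, from the antisymmetric part, M21 - M12 = -4a*b12, M13 - M31 = 4a*b13, M32 - M23 = -4a*b23.
Here tr M = -1681/707281, so a^2 = (1 + tr M)/4 = 176400/707281 and a = ±420/841. Taking a = 420/841: M21 - M12 = -672000/707281, M13 - M31 = 705600/707281, M32 - M23 = 740880/707281, giving b12 = 400/841, b13 = 420/841, b23 = -441/841, i.e. R = 420/841 + 400/841*e12 + 420/841*e13 - 441/841*e23.
Its e13 coefficient is already positive.
Answer: 420/841 + 400/841*e12 + 420/841*e13 - 441/841*e23. Recall the cover is two-to-one: with M of trace -1681/707281, both preimages act alike, and the stated e13 sign chooses the sheet.


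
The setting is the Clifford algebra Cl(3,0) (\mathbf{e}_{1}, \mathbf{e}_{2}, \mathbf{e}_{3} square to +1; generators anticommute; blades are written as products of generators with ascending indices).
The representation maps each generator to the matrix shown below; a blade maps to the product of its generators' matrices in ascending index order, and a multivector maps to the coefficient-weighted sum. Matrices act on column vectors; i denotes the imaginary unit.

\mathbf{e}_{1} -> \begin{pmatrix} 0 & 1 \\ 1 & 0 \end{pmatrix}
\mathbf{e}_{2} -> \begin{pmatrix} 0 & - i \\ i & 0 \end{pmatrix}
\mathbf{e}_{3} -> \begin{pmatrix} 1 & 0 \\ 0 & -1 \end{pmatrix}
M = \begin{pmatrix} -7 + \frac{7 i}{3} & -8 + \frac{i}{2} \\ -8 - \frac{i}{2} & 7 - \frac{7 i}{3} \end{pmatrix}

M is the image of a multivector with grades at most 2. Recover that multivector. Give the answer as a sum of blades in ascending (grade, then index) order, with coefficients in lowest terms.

Method: 1, rho(e_{1}), rho(e_{2}), rho(e_{3}) form a trace-orthogonal basis of the 2x2 complex matrices (tr(X Y) = 2 if X = Y, else 0), so M = m0*1 + m1*rho(e_{1}) + m2*rho(e_{2}) + m3*rho(e_{3}) with m0 = tr(M)/2 = 0, m1 = tr(M rho(e_{1}))/2 = -8, m2 = tr(M rho(e_{2}))/2 = - \frac{1}{2}, m3 = tr(M rho(e_{3}))/2 = -7 + \frac{7 i}{3}.
Multiplying table entries, the bivector images are rho(e_{1} e_{2}) = i*rho(e_{3}), rho(e_{1} e_{3}) = -i*rho(e_{2}), rho(e_{2} e_{3}) = i*rho(e_{1}); with real blade coefficients the real parts of m0..m3 are the coefficients of 1, e_{1}, e_{2}, e_{3} and the imaginary parts give the bivectors (e_{2} e_{3}: Im m1, e_{1} e_{3}: -Im m2, e_{1} e_{2}: Im m3).
Answer: -8 e_{1} - \frac{1}{2} e_{2} - 7 e_{3} + \frac{7}{3} e_{1} e_{2}


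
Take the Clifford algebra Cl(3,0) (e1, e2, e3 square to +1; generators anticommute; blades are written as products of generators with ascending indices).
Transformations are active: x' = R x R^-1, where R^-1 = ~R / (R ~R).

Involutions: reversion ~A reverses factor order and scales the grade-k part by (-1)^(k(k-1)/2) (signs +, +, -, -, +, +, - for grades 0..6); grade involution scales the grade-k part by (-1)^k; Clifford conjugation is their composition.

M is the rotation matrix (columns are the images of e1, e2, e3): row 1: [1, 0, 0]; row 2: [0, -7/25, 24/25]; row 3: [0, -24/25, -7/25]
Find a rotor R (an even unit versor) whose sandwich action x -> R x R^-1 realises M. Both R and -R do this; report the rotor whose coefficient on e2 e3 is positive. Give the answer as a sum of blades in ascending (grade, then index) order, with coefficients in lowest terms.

Method: write R = a + b12*e1 e2 + b13*e1 e3 + b23*e2 e3 with a^2 + b12^2 + b13^2 + b23^2 = 1 (so R^-1 = ~R). Expanding the columns R e_j ~R gives tr M = 4a^2 - 1 and, from the antisymmetric part, M21 - M12 = -4a*b12, M13 - M31 = 4a*b13, M32 - M23 = -4a*b23.
Here tr M = 11/25, so a^2 = (1 + tr M)/4 = 9/25 and a = ±3/5. Taking a = 3/5: M21 - M12 = 0, M13 - M31 = 0, M32 - M23 = -48/25, giving b12 = 0, b13 = 0, b23 = 4/5, i.e. R = 3/5 + 4/5*e2 e3.
Its e2 e3 coefficient is already positive.
Answer: 3/5 + 4/5*e2 e3. Why the constraint matters: R and -R act identically through the sandwich — M has trace 11/25 either way — so only the sign condition on e2 e3 picks one of the two preimages.


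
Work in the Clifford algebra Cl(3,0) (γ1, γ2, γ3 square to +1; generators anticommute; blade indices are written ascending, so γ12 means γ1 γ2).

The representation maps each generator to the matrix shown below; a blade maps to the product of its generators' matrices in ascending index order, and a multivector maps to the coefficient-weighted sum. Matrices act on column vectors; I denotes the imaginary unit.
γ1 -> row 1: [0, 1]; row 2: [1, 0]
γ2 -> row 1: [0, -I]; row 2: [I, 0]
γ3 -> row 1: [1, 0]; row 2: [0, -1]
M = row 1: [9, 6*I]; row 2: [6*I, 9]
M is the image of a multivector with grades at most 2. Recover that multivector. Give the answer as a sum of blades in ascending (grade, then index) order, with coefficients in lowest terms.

Method: 1, rho(γ1), rho(γ2), rho(γ3) form a trace-orthogonal basis of the 2x2 complex matrices (tr(X Y) = 2 if X = Y, else 0), so M = m0*1 + m1*rho(γ1) + m2*rho(γ2) + m3*rho(γ3) with m0 = tr(M)/2 = 9, m1 = tr(M rho(γ1))/2 = 6*I, m2 = tr(M rho(γ2))/2 = 0, m3 = tr(M rho(γ3))/2 = 0.
Multiplying table entries, the bivector images are rho(γ12) = I*rho(γ3), rho(γ13) = -I*rho(γ2), rho(γ23) = I*rho(γ1); with real blade coefficients the real parts of m0..m3 are the coefficients of 1, γ1, γ2, γ3 and the imaginary parts give the bivectors (γ23: Im m1, γ13: -Im m2, γ12: Im m3).
Answer: 9 + 6*γ23


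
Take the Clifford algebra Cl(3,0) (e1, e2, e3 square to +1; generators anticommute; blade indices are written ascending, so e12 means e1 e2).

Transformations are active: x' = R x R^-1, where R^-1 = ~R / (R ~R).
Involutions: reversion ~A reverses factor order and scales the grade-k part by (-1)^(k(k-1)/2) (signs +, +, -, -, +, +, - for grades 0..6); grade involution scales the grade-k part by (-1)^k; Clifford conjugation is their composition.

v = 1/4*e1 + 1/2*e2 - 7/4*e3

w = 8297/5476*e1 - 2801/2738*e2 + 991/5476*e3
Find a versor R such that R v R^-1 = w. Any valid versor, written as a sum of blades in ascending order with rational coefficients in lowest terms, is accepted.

Equal squares first: v^2 = w^2 = 27/8. Then v + w = 4833/2738*e1 - 716/1369*e2 - 2148/1369*e3 is a versor taking v to w, provided it is invertible.
Answer: 4833/2738*e1 - 716/1369*e2 - 2148/1369*e3


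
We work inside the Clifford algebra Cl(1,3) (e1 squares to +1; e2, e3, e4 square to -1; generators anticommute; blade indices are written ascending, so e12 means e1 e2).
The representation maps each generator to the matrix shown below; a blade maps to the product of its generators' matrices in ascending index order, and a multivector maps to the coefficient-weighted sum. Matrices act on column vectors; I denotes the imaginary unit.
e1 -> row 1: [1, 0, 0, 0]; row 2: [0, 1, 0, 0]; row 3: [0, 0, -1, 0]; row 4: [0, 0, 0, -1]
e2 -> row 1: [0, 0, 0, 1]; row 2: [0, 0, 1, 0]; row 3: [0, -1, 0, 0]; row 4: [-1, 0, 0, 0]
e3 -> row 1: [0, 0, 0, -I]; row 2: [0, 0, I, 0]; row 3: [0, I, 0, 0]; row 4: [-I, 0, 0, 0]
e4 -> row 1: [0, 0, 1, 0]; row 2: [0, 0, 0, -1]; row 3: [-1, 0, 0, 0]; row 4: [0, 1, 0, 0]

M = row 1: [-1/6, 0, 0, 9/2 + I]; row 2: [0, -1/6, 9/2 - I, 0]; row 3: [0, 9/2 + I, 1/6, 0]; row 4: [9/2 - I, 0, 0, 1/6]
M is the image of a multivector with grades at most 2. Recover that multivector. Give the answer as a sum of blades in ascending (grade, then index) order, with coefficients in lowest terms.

Method: the blade images are trace-orthogonal — tr(rho(e_A) rho(e_B)^-1) = 4 if A = B and 0 otherwise — and rho(e_A)^-1 = (e_A)^2 * rho(e_A) with (e_A)^2 = +1 or -1, so the coefficient of e_A in the preimage is (e_A)^2 * tr(M rho(e_A))/4.
Nonzero projections over blades of grade <= 2: e1: (e1)^2 = +1, tr(M rho(e1)) = -2/3, coefficient -1/6; e12: (e12)^2 = +1, tr(M rho(e12)) = 18, coefficient 9/2; e13: (e13)^2 = +1, tr(M rho(e13)) = -4, coefficient -1. Every other blade of grade <= 2 projects to 0.
Answer: -1/6*e1 + 9/2*e12 - e13


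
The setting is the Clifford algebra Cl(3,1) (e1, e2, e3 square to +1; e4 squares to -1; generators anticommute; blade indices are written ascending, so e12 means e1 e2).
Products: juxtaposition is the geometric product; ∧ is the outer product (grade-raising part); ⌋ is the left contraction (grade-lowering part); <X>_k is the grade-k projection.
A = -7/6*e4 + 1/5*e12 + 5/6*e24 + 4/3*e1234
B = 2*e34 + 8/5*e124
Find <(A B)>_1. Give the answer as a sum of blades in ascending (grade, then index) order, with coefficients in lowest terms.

step 1: 4/3*e1 - 1/5*e3 - 8/25*e4 + 68/15*e12 + 5/3*e23 + 2/5*e1234
step 2: 4/3*e1 - 1/5*e3 - 8/25*e4
Answer: 4/3*e1 - 1/5*e3 - 8/25*e4
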